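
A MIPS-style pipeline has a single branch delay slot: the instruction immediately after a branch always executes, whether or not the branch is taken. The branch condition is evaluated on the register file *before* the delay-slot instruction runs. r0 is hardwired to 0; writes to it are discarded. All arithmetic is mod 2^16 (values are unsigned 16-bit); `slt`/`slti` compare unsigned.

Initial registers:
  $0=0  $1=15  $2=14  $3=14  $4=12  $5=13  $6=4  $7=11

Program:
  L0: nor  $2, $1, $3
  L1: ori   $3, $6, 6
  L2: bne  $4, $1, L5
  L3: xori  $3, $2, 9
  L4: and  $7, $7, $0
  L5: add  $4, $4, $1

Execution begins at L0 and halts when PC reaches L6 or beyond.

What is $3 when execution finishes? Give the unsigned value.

65529

PC=0  nor  $2, $1, $3        | $0=0 $1=15 $2=65520 $3=14 $4=12 $5=13 $6=4 $7=11
PC=1  ori   $3, $6, 6        | $0=0 $1=15 $2=65520 $3=6 $4=12 $5=13 $6=4 $7=11
PC=2  bne  $4, $1, L5        | $0=0 $1=15 $2=65520 $3=6 $4=12 $5=13 $6=4 $7=11  [TAKEN]
PC=3  xori  $3, $2, 9        | $0=0 $1=15 $2=65520 $3=65529 $4=12 $5=13 $6=4 $7=11
PC=5  add  $4, $4, $1        | $0=0 $1=15 $2=65520 $3=65529 $4=27 $5=13 $6=4 $7=11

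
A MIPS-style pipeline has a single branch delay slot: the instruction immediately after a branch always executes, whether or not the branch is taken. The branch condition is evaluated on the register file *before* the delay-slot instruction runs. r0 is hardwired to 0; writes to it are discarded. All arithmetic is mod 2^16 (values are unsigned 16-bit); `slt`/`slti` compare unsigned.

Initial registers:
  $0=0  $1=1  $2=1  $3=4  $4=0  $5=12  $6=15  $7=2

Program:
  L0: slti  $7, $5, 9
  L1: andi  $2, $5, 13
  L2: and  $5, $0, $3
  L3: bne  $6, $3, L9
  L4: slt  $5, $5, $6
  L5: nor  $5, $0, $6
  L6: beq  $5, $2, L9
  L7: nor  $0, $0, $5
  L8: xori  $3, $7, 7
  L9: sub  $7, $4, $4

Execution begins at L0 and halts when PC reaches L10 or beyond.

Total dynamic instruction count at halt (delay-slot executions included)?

  step pc=0: slti  $7, $5, 9  regs=(0,1,1,4,0,12,15,0)
  step pc=1: andi  $2, $5, 13  regs=(0,1,12,4,0,12,15,0)
  step pc=2: and  $5, $0, $3  regs=(0,1,12,4,0,0,15,0)
  step pc=3: bne  $6, $3, L9  cond=T  regs=(0,1,12,4,0,0,15,0)
  step pc=4: slt  $5, $5, $6  regs=(0,1,12,4,0,1,15,0)
  step pc=9: sub  $7, $4, $4  regs=(0,1,12,4,0,1,15,0)

6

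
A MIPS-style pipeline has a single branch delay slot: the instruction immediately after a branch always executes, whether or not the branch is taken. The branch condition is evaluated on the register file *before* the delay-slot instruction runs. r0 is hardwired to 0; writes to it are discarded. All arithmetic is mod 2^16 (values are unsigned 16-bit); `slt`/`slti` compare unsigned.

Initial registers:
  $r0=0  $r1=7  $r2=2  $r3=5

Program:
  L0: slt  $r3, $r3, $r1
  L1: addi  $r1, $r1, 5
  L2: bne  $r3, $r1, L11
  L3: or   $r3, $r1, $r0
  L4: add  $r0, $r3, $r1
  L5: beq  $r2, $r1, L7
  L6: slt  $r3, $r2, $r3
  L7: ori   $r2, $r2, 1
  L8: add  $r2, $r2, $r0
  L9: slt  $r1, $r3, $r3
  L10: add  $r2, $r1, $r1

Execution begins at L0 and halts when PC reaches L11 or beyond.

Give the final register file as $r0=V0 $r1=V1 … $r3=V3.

[0] slt  $r3, $r3, $r1  →  {$r0:0, $r1:7, $r2:2, $r3:1}
[1] addi  $r1, $r1, 5  →  {$r0:0, $r1:12, $r2:2, $r3:1}
[2] bne  $r3, $r1, L11  →  {$r0:0, $r1:12, $r2:2, $r3:1}  ⟨branch taken⟩
[3] or   $r3, $r1, $r0  →  {$r0:0, $r1:12, $r2:2, $r3:12}

$r0=0 $r1=12 $r2=2 $r3=12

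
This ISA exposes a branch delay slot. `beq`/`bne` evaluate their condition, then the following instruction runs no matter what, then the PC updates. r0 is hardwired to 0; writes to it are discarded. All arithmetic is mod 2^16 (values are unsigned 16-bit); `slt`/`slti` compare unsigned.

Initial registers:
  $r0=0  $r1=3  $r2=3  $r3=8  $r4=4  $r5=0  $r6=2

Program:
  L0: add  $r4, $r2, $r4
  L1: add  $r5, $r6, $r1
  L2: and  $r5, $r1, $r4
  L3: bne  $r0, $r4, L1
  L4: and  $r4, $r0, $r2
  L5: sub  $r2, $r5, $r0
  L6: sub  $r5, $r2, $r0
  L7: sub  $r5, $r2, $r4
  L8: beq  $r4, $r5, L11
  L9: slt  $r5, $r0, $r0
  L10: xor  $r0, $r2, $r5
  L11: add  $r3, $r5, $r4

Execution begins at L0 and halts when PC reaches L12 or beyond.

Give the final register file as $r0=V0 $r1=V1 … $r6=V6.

$r0=0 $r1=3 $r2=0 $r3=0 $r4=0 $r5=0 $r6=2

  step pc=0: add  $r4, $r2, $r4  regs=(0,3,3,8,7,0,2)
  step pc=1: add  $r5, $r6, $r1  regs=(0,3,3,8,7,5,2)
  step pc=2: and  $r5, $r1, $r4  regs=(0,3,3,8,7,3,2)
  step pc=3: bne  $r0, $r4, L1  cond=T  regs=(0,3,3,8,7,3,2)
  step pc=4: and  $r4, $r0, $r2  regs=(0,3,3,8,0,3,2)
  step pc=1: add  $r5, $r6, $r1  regs=(0,3,3,8,0,5,2)
  step pc=2: and  $r5, $r1, $r4  regs=(0,3,3,8,0,0,2)
  step pc=3: bne  $r0, $r4, L1  cond=F  regs=(0,3,3,8,0,0,2)
  step pc=4: and  $r4, $r0, $r2  regs=(0,3,3,8,0,0,2)
  step pc=5: sub  $r2, $r5, $r0  regs=(0,3,0,8,0,0,2)
  step pc=6: sub  $r5, $r2, $r0  regs=(0,3,0,8,0,0,2)
  step pc=7: sub  $r5, $r2, $r4  regs=(0,3,0,8,0,0,2)
  step pc=8: beq  $r4, $r5, L11  cond=T  regs=(0,3,0,8,0,0,2)
  step pc=9: slt  $r5, $r0, $r0  regs=(0,3,0,8,0,0,2)
  step pc=11: add  $r3, $r5, $r4  regs=(0,3,0,0,0,0,2)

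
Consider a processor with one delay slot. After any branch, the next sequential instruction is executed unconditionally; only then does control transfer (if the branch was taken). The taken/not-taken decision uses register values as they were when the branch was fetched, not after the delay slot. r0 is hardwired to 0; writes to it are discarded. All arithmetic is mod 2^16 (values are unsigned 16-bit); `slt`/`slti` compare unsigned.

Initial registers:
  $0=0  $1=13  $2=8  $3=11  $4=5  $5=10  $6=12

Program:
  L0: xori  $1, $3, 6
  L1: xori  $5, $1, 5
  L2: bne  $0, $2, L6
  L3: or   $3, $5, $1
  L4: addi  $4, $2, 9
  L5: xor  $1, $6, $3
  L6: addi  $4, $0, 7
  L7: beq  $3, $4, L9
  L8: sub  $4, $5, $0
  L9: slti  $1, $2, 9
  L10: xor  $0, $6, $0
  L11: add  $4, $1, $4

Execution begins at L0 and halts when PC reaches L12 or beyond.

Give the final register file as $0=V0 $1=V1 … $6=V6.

[0] xori  $1, $3, 6  →  {$0:0, $1:13, $2:8, $3:11, $4:5, $5:10, $6:12}
[1] xori  $5, $1, 5  →  {$0:0, $1:13, $2:8, $3:11, $4:5, $5:8, $6:12}
[2] bne  $0, $2, L6  →  {$0:0, $1:13, $2:8, $3:11, $4:5, $5:8, $6:12}  ⟨branch taken⟩
[3] or   $3, $5, $1  →  {$0:0, $1:13, $2:8, $3:13, $4:5, $5:8, $6:12}
[6] addi  $4, $0, 7  →  {$0:0, $1:13, $2:8, $3:13, $4:7, $5:8, $6:12}
[7] beq  $3, $4, L9  →  {$0:0, $1:13, $2:8, $3:13, $4:7, $5:8, $6:12}  ⟨branch fallthrough⟩
[8] sub  $4, $5, $0  →  {$0:0, $1:13, $2:8, $3:13, $4:8, $5:8, $6:12}
[9] slti  $1, $2, 9  →  {$0:0, $1:1, $2:8, $3:13, $4:8, $5:8, $6:12}
[10] xor  $0, $6, $0  →  {$0:0, $1:1, $2:8, $3:13, $4:8, $5:8, $6:12}
[11] add  $4, $1, $4  →  {$0:0, $1:1, $2:8, $3:13, $4:9, $5:8, $6:12}

$0=0 $1=1 $2=8 $3=13 $4=9 $5=8 $6=12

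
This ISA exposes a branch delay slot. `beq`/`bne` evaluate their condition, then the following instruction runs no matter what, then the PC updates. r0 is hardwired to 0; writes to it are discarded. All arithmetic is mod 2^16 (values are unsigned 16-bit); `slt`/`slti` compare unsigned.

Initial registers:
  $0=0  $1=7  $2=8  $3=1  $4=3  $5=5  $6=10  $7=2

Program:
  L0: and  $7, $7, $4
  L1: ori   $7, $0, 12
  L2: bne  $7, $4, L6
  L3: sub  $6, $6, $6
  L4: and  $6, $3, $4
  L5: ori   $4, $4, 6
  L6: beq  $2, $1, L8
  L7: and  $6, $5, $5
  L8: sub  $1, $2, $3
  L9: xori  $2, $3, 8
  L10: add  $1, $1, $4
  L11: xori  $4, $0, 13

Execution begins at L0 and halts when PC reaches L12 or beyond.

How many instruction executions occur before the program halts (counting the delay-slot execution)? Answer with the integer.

10

[0] and  $7, $7, $4  →  {$0:0, $1:7, $2:8, $3:1, $4:3, $5:5, $6:10, $7:2}
[1] ori   $7, $0, 12  →  {$0:0, $1:7, $2:8, $3:1, $4:3, $5:5, $6:10, $7:12}
[2] bne  $7, $4, L6  →  {$0:0, $1:7, $2:8, $3:1, $4:3, $5:5, $6:10, $7:12}  ⟨branch taken⟩
[3] sub  $6, $6, $6  →  {$0:0, $1:7, $2:8, $3:1, $4:3, $5:5, $6:0, $7:12}
[6] beq  $2, $1, L8  →  {$0:0, $1:7, $2:8, $3:1, $4:3, $5:5, $6:0, $7:12}  ⟨branch fallthrough⟩
[7] and  $6, $5, $5  →  {$0:0, $1:7, $2:8, $3:1, $4:3, $5:5, $6:5, $7:12}
[8] sub  $1, $2, $3  →  {$0:0, $1:7, $2:8, $3:1, $4:3, $5:5, $6:5, $7:12}
[9] xori  $2, $3, 8  →  {$0:0, $1:7, $2:9, $3:1, $4:3, $5:5, $6:5, $7:12}
[10] add  $1, $1, $4  →  {$0:0, $1:10, $2:9, $3:1, $4:3, $5:5, $6:5, $7:12}
[11] xori  $4, $0, 13  →  {$0:0, $1:10, $2:9, $3:1, $4:13, $5:5, $6:5, $7:12}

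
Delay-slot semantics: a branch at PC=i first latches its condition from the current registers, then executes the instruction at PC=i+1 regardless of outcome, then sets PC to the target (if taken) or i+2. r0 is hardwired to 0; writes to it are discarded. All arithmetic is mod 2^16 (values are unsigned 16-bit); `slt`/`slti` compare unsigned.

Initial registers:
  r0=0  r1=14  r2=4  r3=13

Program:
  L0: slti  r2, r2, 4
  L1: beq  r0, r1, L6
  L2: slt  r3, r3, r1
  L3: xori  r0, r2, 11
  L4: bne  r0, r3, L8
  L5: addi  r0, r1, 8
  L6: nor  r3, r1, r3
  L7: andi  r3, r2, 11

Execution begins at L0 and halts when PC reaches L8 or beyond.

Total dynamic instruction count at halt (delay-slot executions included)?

6

  step pc=0: slti  r2, r2, 4  regs=(0,14,0,13)
  step pc=1: beq  r0, r1, L6  cond=F  regs=(0,14,0,13)
  step pc=2: slt  r3, r3, r1  regs=(0,14,0,1)
  step pc=3: xori  r0, r2, 11  regs=(0,14,0,1)
  step pc=4: bne  r0, r3, L8  cond=T  regs=(0,14,0,1)
  step pc=5: addi  r0, r1, 8  regs=(0,14,0,1)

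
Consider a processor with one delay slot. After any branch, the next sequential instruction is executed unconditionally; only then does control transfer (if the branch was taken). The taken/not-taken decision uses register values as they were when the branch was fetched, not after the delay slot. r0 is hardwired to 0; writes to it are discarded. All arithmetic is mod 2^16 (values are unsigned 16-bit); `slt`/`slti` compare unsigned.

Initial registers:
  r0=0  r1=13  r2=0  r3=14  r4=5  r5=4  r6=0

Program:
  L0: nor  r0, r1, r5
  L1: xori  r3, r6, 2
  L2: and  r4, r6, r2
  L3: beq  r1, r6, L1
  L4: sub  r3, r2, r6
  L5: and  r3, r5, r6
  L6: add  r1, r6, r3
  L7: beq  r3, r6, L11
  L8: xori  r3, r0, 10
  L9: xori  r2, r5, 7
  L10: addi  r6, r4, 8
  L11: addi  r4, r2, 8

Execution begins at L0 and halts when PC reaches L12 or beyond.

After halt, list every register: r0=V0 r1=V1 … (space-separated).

#0 nor  r0, r1, r5 ; 0/13/0/14/5/4/0
#1 xori  r3, r6, 2 ; 0/13/0/2/5/4/0
#2 and  r4, r6, r2 ; 0/13/0/2/0/4/0
#3 beq  r1, r6, L1 ; 0/13/0/2/0/4/0 ; →fallthru
#4 sub  r3, r2, r6 ; 0/13/0/0/0/4/0
#5 and  r3, r5, r6 ; 0/13/0/0/0/4/0
#6 add  r1, r6, r3 ; 0/0/0/0/0/4/0
#7 beq  r3, r6, L11 ; 0/0/0/0/0/4/0 ; →target
#8 xori  r3, r0, 10 ; 0/0/0/10/0/4/0
#11 addi  r4, r2, 8 ; 0/0/0/10/8/4/0

r0=0 r1=0 r2=0 r3=10 r4=8 r5=4 r6=0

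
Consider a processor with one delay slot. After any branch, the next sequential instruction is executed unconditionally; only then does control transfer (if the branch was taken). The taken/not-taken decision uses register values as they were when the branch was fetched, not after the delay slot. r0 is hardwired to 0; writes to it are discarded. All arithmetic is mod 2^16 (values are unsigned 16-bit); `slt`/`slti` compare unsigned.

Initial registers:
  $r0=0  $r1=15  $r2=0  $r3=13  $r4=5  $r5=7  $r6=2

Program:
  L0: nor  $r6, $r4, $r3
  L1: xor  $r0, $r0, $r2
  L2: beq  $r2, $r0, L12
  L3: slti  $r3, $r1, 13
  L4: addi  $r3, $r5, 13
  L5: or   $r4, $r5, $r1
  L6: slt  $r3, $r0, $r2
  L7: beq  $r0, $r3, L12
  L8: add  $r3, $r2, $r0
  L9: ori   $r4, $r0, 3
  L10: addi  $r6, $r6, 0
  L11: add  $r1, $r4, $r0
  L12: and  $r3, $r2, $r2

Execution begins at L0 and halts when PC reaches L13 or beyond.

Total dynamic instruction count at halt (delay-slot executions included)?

5

[0] nor  $r6, $r4, $r3  →  {$r0:0, $r1:15, $r2:0, $r3:13, $r4:5, $r5:7, $r6:65522}
[1] xor  $r0, $r0, $r2  →  {$r0:0, $r1:15, $r2:0, $r3:13, $r4:5, $r5:7, $r6:65522}
[2] beq  $r2, $r0, L12  →  {$r0:0, $r1:15, $r2:0, $r3:13, $r4:5, $r5:7, $r6:65522}  ⟨branch taken⟩
[3] slti  $r3, $r1, 13  →  {$r0:0, $r1:15, $r2:0, $r3:0, $r4:5, $r5:7, $r6:65522}
[12] and  $r3, $r2, $r2  →  {$r0:0, $r1:15, $r2:0, $r3:0, $r4:5, $r5:7, $r6:65522}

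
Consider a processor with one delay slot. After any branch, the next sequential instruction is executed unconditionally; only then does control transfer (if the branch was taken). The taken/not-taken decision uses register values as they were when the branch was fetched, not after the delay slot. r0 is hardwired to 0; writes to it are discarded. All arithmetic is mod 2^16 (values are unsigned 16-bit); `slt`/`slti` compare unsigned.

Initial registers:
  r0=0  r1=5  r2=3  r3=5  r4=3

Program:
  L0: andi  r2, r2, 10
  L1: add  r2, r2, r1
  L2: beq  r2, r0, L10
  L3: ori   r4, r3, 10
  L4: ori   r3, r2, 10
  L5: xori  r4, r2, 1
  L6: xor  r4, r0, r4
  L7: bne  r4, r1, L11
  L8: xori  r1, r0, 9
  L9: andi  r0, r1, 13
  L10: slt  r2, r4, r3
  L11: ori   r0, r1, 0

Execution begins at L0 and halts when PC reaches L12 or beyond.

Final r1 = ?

9

  step pc=0: andi  r2, r2, 10  regs=(0,5,2,5,3)
  step pc=1: add  r2, r2, r1  regs=(0,5,7,5,3)
  step pc=2: beq  r2, r0, L10  cond=F  regs=(0,5,7,5,3)
  step pc=3: ori   r4, r3, 10  regs=(0,5,7,5,15)
  step pc=4: ori   r3, r2, 10  regs=(0,5,7,15,15)
  step pc=5: xori  r4, r2, 1  regs=(0,5,7,15,6)
  step pc=6: xor  r4, r0, r4  regs=(0,5,7,15,6)
  step pc=7: bne  r4, r1, L11  cond=T  regs=(0,5,7,15,6)
  step pc=8: xori  r1, r0, 9  regs=(0,9,7,15,6)
  step pc=11: ori   r0, r1, 0  regs=(0,9,7,15,6)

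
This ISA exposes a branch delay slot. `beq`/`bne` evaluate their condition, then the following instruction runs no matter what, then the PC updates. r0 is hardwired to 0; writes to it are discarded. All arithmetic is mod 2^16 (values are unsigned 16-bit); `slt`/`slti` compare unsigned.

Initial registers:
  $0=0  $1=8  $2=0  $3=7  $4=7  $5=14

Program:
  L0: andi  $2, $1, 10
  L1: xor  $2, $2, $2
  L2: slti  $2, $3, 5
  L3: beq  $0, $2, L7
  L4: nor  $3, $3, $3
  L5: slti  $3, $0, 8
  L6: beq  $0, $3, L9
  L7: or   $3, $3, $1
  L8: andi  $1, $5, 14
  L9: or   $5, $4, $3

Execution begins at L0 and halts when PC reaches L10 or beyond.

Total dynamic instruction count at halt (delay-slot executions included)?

8

#0 andi  $2, $1, 10 ; 0/8/8/7/7/14
#1 xor  $2, $2, $2 ; 0/8/0/7/7/14
#2 slti  $2, $3, 5 ; 0/8/0/7/7/14
#3 beq  $0, $2, L7 ; 0/8/0/7/7/14 ; →target
#4 nor  $3, $3, $3 ; 0/8/0/65528/7/14
#7 or   $3, $3, $1 ; 0/8/0/65528/7/14
#8 andi  $1, $5, 14 ; 0/14/0/65528/7/14
#9 or   $5, $4, $3 ; 0/14/0/65528/7/65535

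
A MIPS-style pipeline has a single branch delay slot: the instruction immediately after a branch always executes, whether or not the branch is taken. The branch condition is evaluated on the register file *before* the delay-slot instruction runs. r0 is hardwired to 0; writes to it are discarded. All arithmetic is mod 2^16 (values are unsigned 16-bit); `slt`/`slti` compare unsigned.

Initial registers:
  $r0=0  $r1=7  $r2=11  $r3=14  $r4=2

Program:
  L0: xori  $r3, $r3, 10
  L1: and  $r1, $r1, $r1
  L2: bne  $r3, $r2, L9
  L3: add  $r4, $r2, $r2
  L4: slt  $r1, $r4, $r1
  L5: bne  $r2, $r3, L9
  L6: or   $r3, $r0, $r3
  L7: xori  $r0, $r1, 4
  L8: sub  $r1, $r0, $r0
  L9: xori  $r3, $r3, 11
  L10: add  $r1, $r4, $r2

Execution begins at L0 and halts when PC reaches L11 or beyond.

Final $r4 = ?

22

  step pc=0: xori  $r3, $r3, 10  regs=(0,7,11,4,2)
  step pc=1: and  $r1, $r1, $r1  regs=(0,7,11,4,2)
  step pc=2: bne  $r3, $r2, L9  cond=T  regs=(0,7,11,4,2)
  step pc=3: add  $r4, $r2, $r2  regs=(0,7,11,4,22)
  step pc=9: xori  $r3, $r3, 11  regs=(0,7,11,15,22)
  step pc=10: add  $r1, $r4, $r2  regs=(0,33,11,15,22)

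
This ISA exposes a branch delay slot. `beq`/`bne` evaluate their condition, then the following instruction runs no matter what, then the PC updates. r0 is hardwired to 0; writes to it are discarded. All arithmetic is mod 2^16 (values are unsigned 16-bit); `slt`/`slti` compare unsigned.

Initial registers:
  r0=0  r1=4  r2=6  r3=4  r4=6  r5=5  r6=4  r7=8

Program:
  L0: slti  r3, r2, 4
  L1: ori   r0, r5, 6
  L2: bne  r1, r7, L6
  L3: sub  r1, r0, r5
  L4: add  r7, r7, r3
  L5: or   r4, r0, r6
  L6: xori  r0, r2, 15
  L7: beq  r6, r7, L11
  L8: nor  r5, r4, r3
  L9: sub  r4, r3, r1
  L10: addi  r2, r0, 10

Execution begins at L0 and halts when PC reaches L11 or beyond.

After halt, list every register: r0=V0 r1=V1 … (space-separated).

r0=0 r1=65531 r2=10 r3=0 r4=5 r5=65529 r6=4 r7=8

  step pc=0: slti  r3, r2, 4  regs=(0,4,6,0,6,5,4,8)
  step pc=1: ori   r0, r5, 6  regs=(0,4,6,0,6,5,4,8)
  step pc=2: bne  r1, r7, L6  cond=T  regs=(0,4,6,0,6,5,4,8)
  step pc=3: sub  r1, r0, r5  regs=(0,65531,6,0,6,5,4,8)
  step pc=6: xori  r0, r2, 15  regs=(0,65531,6,0,6,5,4,8)
  step pc=7: beq  r6, r7, L11  cond=F  regs=(0,65531,6,0,6,5,4,8)
  step pc=8: nor  r5, r4, r3  regs=(0,65531,6,0,6,65529,4,8)
  step pc=9: sub  r4, r3, r1  regs=(0,65531,6,0,5,65529,4,8)
  step pc=10: addi  r2, r0, 10  regs=(0,65531,10,0,5,65529,4,8)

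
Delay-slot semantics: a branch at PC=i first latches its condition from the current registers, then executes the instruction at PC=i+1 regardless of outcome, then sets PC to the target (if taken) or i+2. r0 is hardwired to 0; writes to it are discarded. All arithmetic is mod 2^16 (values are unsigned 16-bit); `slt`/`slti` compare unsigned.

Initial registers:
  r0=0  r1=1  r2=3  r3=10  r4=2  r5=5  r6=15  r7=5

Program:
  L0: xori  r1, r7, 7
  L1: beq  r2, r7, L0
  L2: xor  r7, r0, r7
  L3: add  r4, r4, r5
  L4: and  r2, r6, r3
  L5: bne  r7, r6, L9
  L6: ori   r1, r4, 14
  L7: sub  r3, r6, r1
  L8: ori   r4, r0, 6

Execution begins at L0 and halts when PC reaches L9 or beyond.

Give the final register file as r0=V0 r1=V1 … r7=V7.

r0=0 r1=15 r2=10 r3=10 r4=7 r5=5 r6=15 r7=5

  step pc=0: xori  r1, r7, 7  regs=(0,2,3,10,2,5,15,5)
  step pc=1: beq  r2, r7, L0  cond=F  regs=(0,2,3,10,2,5,15,5)
  step pc=2: xor  r7, r0, r7  regs=(0,2,3,10,2,5,15,5)
  step pc=3: add  r4, r4, r5  regs=(0,2,3,10,7,5,15,5)
  step pc=4: and  r2, r6, r3  regs=(0,2,10,10,7,5,15,5)
  step pc=5: bne  r7, r6, L9  cond=T  regs=(0,2,10,10,7,5,15,5)
  step pc=6: ori   r1, r4, 14  regs=(0,15,10,10,7,5,15,5)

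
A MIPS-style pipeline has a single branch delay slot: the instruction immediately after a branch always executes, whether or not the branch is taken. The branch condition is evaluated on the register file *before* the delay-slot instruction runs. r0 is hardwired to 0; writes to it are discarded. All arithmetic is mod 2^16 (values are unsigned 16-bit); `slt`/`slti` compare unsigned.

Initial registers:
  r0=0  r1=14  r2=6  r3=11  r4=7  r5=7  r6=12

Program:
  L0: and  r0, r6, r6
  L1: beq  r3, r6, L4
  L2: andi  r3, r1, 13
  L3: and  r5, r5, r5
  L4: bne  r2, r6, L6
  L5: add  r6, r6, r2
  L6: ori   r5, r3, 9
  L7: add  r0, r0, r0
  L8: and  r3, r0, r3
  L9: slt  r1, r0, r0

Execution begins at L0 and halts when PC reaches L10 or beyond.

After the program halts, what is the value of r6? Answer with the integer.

18

  step pc=0: and  r0, r6, r6  regs=(0,14,6,11,7,7,12)
  step pc=1: beq  r3, r6, L4  cond=F  regs=(0,14,6,11,7,7,12)
  step pc=2: andi  r3, r1, 13  regs=(0,14,6,12,7,7,12)
  step pc=3: and  r5, r5, r5  regs=(0,14,6,12,7,7,12)
  step pc=4: bne  r2, r6, L6  cond=T  regs=(0,14,6,12,7,7,12)
  step pc=5: add  r6, r6, r2  regs=(0,14,6,12,7,7,18)
  step pc=6: ori   r5, r3, 9  regs=(0,14,6,12,7,13,18)
  step pc=7: add  r0, r0, r0  regs=(0,14,6,12,7,13,18)
  step pc=8: and  r3, r0, r3  regs=(0,14,6,0,7,13,18)
  step pc=9: slt  r1, r0, r0  regs=(0,0,6,0,7,13,18)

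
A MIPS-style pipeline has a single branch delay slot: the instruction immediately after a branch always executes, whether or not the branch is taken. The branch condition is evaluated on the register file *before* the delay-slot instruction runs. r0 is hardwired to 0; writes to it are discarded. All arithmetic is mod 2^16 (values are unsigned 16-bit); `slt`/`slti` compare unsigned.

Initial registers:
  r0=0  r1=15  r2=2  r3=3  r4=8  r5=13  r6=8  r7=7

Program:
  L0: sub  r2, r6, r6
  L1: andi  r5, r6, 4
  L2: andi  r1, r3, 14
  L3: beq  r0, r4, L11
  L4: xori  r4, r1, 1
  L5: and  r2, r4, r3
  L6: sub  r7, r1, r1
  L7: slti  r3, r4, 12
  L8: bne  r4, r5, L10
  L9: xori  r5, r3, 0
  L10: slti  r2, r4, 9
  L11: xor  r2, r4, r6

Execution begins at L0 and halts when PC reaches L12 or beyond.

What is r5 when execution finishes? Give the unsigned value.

1

#0 sub  r2, r6, r6 ; 0/15/0/3/8/13/8/7
#1 andi  r5, r6, 4 ; 0/15/0/3/8/0/8/7
#2 andi  r1, r3, 14 ; 0/2/0/3/8/0/8/7
#3 beq  r0, r4, L11 ; 0/2/0/3/8/0/8/7 ; →fallthru
#4 xori  r4, r1, 1 ; 0/2/0/3/3/0/8/7
#5 and  r2, r4, r3 ; 0/2/3/3/3/0/8/7
#6 sub  r7, r1, r1 ; 0/2/3/3/3/0/8/0
#7 slti  r3, r4, 12 ; 0/2/3/1/3/0/8/0
#8 bne  r4, r5, L10 ; 0/2/3/1/3/0/8/0 ; →target
#9 xori  r5, r3, 0 ; 0/2/3/1/3/1/8/0
#10 slti  r2, r4, 9 ; 0/2/1/1/3/1/8/0
#11 xor  r2, r4, r6 ; 0/2/11/1/3/1/8/0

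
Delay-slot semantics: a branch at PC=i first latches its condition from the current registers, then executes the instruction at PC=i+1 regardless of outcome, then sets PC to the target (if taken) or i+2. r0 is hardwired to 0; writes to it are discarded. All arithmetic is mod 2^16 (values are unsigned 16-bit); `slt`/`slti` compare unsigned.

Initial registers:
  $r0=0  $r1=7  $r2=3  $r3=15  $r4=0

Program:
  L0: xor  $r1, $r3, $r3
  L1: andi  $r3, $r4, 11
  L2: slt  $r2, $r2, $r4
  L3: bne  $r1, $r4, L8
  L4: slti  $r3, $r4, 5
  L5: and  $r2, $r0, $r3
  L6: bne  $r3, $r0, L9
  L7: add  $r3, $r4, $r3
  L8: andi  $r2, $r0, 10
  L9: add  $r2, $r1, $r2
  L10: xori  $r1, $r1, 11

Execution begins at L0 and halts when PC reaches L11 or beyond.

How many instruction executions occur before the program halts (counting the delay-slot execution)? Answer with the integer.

  step pc=0: xor  $r1, $r3, $r3  regs=(0,0,3,15,0)
  step pc=1: andi  $r3, $r4, 11  regs=(0,0,3,0,0)
  step pc=2: slt  $r2, $r2, $r4  regs=(0,0,0,0,0)
  step pc=3: bne  $r1, $r4, L8  cond=F  regs=(0,0,0,0,0)
  step pc=4: slti  $r3, $r4, 5  regs=(0,0,0,1,0)
  step pc=5: and  $r2, $r0, $r3  regs=(0,0,0,1,0)
  step pc=6: bne  $r3, $r0, L9  cond=T  regs=(0,0,0,1,0)
  step pc=7: add  $r3, $r4, $r3  regs=(0,0,0,1,0)
  step pc=9: add  $r2, $r1, $r2  regs=(0,0,0,1,0)
  step pc=10: xori  $r1, $r1, 11  regs=(0,11,0,1,0)

10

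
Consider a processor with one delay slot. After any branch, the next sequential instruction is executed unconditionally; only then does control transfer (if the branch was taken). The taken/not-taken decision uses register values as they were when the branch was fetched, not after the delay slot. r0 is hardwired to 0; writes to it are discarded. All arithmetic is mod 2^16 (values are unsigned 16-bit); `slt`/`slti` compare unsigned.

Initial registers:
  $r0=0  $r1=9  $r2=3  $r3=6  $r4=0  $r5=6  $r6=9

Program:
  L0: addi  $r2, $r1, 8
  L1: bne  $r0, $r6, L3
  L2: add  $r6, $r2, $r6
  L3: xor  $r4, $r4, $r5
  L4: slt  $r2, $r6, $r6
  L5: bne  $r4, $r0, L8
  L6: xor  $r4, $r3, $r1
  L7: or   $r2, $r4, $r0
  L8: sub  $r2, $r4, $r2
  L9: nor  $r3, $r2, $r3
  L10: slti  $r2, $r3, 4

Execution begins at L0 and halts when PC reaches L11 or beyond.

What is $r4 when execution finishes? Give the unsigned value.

  step pc=0: addi  $r2, $r1, 8  regs=(0,9,17,6,0,6,9)
  step pc=1: bne  $r0, $r6, L3  cond=T  regs=(0,9,17,6,0,6,9)
  step pc=2: add  $r6, $r2, $r6  regs=(0,9,17,6,0,6,26)
  step pc=3: xor  $r4, $r4, $r5  regs=(0,9,17,6,6,6,26)
  step pc=4: slt  $r2, $r6, $r6  regs=(0,9,0,6,6,6,26)
  step pc=5: bne  $r4, $r0, L8  cond=T  regs=(0,9,0,6,6,6,26)
  step pc=6: xor  $r4, $r3, $r1  regs=(0,9,0,6,15,6,26)
  step pc=8: sub  $r2, $r4, $r2  regs=(0,9,15,6,15,6,26)
  step pc=9: nor  $r3, $r2, $r3  regs=(0,9,15,65520,15,6,26)
  step pc=10: slti  $r2, $r3, 4  regs=(0,9,0,65520,15,6,26)

15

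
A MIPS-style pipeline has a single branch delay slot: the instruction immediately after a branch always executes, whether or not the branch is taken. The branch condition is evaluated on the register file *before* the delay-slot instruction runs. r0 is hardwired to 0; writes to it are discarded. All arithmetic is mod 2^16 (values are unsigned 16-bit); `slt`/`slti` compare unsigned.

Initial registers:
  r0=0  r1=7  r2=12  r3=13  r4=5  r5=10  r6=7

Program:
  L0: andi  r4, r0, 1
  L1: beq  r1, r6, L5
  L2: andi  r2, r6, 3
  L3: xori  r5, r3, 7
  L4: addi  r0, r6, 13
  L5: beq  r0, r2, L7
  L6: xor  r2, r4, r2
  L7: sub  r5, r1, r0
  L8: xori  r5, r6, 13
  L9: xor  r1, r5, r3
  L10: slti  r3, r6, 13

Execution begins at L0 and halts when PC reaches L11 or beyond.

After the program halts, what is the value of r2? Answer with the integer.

3

  step pc=0: andi  r4, r0, 1  regs=(0,7,12,13,0,10,7)
  step pc=1: beq  r1, r6, L5  cond=T  regs=(0,7,12,13,0,10,7)
  step pc=2: andi  r2, r6, 3  regs=(0,7,3,13,0,10,7)
  step pc=5: beq  r0, r2, L7  cond=F  regs=(0,7,3,13,0,10,7)
  step pc=6: xor  r2, r4, r2  regs=(0,7,3,13,0,10,7)
  step pc=7: sub  r5, r1, r0  regs=(0,7,3,13,0,7,7)
  step pc=8: xori  r5, r6, 13  regs=(0,7,3,13,0,10,7)
  step pc=9: xor  r1, r5, r3  regs=(0,7,3,13,0,10,7)
  step pc=10: slti  r3, r6, 13  regs=(0,7,3,1,0,10,7)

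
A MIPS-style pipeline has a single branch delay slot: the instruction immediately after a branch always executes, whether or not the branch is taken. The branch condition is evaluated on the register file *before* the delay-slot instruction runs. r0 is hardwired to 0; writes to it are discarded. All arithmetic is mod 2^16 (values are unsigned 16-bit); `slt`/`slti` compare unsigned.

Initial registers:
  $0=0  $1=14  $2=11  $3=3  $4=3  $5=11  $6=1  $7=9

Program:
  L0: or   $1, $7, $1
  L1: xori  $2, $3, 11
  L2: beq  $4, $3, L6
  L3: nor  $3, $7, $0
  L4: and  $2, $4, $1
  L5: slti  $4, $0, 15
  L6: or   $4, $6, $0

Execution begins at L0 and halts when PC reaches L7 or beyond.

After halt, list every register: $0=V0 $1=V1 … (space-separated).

$0=0 $1=15 $2=8 $3=65526 $4=1 $5=11 $6=1 $7=9

  step pc=0: or   $1, $7, $1  regs=(0,15,11,3,3,11,1,9)
  step pc=1: xori  $2, $3, 11  regs=(0,15,8,3,3,11,1,9)
  step pc=2: beq  $4, $3, L6  cond=T  regs=(0,15,8,3,3,11,1,9)
  step pc=3: nor  $3, $7, $0  regs=(0,15,8,65526,3,11,1,9)
  step pc=6: or   $4, $6, $0  regs=(0,15,8,65526,1,11,1,9)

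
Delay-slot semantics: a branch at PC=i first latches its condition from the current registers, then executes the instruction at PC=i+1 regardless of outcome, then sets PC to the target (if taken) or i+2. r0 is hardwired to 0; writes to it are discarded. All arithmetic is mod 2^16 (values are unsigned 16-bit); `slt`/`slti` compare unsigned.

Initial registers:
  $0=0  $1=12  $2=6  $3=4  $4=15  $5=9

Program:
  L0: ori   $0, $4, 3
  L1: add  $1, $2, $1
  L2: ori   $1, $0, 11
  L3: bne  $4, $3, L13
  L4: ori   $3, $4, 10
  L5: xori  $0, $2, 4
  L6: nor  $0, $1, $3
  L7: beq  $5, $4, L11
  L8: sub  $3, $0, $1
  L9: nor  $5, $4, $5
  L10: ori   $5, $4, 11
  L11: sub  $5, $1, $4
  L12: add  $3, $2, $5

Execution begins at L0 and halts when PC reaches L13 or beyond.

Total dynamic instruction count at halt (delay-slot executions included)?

5

  step pc=0: ori   $0, $4, 3  regs=(0,12,6,4,15,9)
  step pc=1: add  $1, $2, $1  regs=(0,18,6,4,15,9)
  step pc=2: ori   $1, $0, 11  regs=(0,11,6,4,15,9)
  step pc=3: bne  $4, $3, L13  cond=T  regs=(0,11,6,4,15,9)
  step pc=4: ori   $3, $4, 10  regs=(0,11,6,15,15,9)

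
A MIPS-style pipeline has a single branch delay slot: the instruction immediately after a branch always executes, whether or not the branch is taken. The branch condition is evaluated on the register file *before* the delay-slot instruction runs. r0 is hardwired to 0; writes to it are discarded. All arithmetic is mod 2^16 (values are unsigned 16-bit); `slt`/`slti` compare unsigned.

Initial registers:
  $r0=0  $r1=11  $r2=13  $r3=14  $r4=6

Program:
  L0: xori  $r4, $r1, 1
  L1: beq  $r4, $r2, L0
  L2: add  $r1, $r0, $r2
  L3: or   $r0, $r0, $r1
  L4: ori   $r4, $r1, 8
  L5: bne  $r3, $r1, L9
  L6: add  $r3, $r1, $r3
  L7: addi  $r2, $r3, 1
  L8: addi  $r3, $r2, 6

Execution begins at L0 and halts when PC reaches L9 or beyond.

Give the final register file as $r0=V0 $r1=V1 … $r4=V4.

  step pc=0: xori  $r4, $r1, 1  regs=(0,11,13,14,10)
  step pc=1: beq  $r4, $r2, L0  cond=F  regs=(0,11,13,14,10)
  step pc=2: add  $r1, $r0, $r2  regs=(0,13,13,14,10)
  step pc=3: or   $r0, $r0, $r1  regs=(0,13,13,14,10)
  step pc=4: ori   $r4, $r1, 8  regs=(0,13,13,14,13)
  step pc=5: bne  $r3, $r1, L9  cond=T  regs=(0,13,13,14,13)
  step pc=6: add  $r3, $r1, $r3  regs=(0,13,13,27,13)

$r0=0 $r1=13 $r2=13 $r3=27 $r4=13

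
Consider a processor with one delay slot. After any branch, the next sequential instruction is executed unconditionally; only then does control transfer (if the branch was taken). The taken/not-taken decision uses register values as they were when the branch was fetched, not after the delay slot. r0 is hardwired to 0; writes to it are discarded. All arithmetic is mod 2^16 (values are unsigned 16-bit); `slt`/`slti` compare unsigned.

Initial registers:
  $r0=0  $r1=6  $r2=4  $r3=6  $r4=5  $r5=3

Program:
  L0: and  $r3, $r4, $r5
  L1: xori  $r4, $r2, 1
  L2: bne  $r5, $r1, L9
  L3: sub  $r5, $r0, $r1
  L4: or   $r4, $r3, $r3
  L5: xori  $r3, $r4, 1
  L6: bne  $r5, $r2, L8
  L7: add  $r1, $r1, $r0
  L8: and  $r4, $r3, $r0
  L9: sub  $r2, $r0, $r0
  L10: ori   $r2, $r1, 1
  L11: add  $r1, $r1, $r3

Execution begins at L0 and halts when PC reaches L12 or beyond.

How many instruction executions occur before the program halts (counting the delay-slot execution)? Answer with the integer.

7

#0 and  $r3, $r4, $r5 ; 0/6/4/1/5/3
#1 xori  $r4, $r2, 1 ; 0/6/4/1/5/3
#2 bne  $r5, $r1, L9 ; 0/6/4/1/5/3 ; →target
#3 sub  $r5, $r0, $r1 ; 0/6/4/1/5/65530
#9 sub  $r2, $r0, $r0 ; 0/6/0/1/5/65530
#10 ori   $r2, $r1, 1 ; 0/6/7/1/5/65530
#11 add  $r1, $r1, $r3 ; 0/7/7/1/5/65530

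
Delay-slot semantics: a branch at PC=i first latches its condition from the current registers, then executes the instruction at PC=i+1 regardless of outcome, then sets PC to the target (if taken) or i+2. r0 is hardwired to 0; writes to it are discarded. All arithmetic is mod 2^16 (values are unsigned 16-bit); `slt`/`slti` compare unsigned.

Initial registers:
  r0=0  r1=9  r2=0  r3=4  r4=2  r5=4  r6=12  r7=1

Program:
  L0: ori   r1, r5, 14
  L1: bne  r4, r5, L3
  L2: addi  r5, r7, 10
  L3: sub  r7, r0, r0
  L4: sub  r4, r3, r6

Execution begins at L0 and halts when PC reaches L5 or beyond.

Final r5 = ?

11

  step pc=0: ori   r1, r5, 14  regs=(0,14,0,4,2,4,12,1)
  step pc=1: bne  r4, r5, L3  cond=T  regs=(0,14,0,4,2,4,12,1)
  step pc=2: addi  r5, r7, 10  regs=(0,14,0,4,2,11,12,1)
  step pc=3: sub  r7, r0, r0  regs=(0,14,0,4,2,11,12,0)
  step pc=4: sub  r4, r3, r6  regs=(0,14,0,4,65528,11,12,0)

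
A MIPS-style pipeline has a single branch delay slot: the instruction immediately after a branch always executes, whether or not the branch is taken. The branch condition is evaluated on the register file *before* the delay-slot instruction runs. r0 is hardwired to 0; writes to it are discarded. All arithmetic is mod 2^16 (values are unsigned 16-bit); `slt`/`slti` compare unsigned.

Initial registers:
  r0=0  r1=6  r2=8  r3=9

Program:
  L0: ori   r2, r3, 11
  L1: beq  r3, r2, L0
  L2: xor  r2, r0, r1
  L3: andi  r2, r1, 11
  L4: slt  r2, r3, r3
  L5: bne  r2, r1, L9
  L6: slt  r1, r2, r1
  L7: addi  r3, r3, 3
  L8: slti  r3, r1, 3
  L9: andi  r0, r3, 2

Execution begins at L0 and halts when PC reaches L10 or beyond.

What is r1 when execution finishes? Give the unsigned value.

1

#0 ori   r2, r3, 11 ; 0/6/11/9
#1 beq  r3, r2, L0 ; 0/6/11/9 ; →fallthru
#2 xor  r2, r0, r1 ; 0/6/6/9
#3 andi  r2, r1, 11 ; 0/6/2/9
#4 slt  r2, r3, r3 ; 0/6/0/9
#5 bne  r2, r1, L9 ; 0/6/0/9 ; →target
#6 slt  r1, r2, r1 ; 0/1/0/9
#9 andi  r0, r3, 2 ; 0/1/0/9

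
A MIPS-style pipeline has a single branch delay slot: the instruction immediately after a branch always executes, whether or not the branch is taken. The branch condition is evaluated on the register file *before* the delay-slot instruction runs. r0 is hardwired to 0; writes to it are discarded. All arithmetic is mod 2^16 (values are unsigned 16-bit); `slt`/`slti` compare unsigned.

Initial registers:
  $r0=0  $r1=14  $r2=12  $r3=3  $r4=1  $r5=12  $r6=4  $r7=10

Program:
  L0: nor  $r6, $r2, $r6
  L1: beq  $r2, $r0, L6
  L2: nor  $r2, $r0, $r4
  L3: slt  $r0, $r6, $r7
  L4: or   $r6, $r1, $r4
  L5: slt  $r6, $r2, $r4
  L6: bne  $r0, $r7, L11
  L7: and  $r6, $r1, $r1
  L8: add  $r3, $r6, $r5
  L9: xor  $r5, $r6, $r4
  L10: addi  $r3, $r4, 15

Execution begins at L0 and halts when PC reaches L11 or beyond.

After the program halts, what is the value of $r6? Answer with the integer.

[0] nor  $r6, $r2, $r6  →  {$r0:0, $r1:14, $r2:12, $r3:3, $r4:1, $r5:12, $r6:65523, $r7:10}
[1] beq  $r2, $r0, L6  →  {$r0:0, $r1:14, $r2:12, $r3:3, $r4:1, $r5:12, $r6:65523, $r7:10}  ⟨branch fallthrough⟩
[2] nor  $r2, $r0, $r4  →  {$r0:0, $r1:14, $r2:65534, $r3:3, $r4:1, $r5:12, $r6:65523, $r7:10}
[3] slt  $r0, $r6, $r7  →  {$r0:0, $r1:14, $r2:65534, $r3:3, $r4:1, $r5:12, $r6:65523, $r7:10}
[4] or   $r6, $r1, $r4  →  {$r0:0, $r1:14, $r2:65534, $r3:3, $r4:1, $r5:12, $r6:15, $r7:10}
[5] slt  $r6, $r2, $r4  →  {$r0:0, $r1:14, $r2:65534, $r3:3, $r4:1, $r5:12, $r6:0, $r7:10}
[6] bne  $r0, $r7, L11  →  {$r0:0, $r1:14, $r2:65534, $r3:3, $r4:1, $r5:12, $r6:0, $r7:10}  ⟨branch taken⟩
[7] and  $r6, $r1, $r1  →  {$r0:0, $r1:14, $r2:65534, $r3:3, $r4:1, $r5:12, $r6:14, $r7:10}

14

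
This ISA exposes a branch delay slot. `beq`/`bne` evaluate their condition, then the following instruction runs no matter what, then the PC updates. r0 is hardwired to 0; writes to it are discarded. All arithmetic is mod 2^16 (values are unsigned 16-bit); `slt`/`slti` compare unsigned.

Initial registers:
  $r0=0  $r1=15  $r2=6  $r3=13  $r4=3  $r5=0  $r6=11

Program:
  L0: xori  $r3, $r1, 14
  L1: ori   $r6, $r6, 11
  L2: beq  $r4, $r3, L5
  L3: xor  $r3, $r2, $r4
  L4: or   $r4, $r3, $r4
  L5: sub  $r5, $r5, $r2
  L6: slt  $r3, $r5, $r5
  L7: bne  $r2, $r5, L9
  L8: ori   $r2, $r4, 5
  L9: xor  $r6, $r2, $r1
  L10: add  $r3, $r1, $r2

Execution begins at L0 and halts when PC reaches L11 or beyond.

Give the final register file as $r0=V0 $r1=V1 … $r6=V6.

  step pc=0: xori  $r3, $r1, 14  regs=(0,15,6,1,3,0,11)
  step pc=1: ori   $r6, $r6, 11  regs=(0,15,6,1,3,0,11)
  step pc=2: beq  $r4, $r3, L5  cond=F  regs=(0,15,6,1,3,0,11)
  step pc=3: xor  $r3, $r2, $r4  regs=(0,15,6,5,3,0,11)
  step pc=4: or   $r4, $r3, $r4  regs=(0,15,6,5,7,0,11)
  step pc=5: sub  $r5, $r5, $r2  regs=(0,15,6,5,7,65530,11)
  step pc=6: slt  $r3, $r5, $r5  regs=(0,15,6,0,7,65530,11)
  step pc=7: bne  $r2, $r5, L9  cond=T  regs=(0,15,6,0,7,65530,11)
  step pc=8: ori   $r2, $r4, 5  regs=(0,15,7,0,7,65530,11)
  step pc=9: xor  $r6, $r2, $r1  regs=(0,15,7,0,7,65530,8)
  step pc=10: add  $r3, $r1, $r2  regs=(0,15,7,22,7,65530,8)

$r0=0 $r1=15 $r2=7 $r3=22 $r4=7 $r5=65530 $r6=8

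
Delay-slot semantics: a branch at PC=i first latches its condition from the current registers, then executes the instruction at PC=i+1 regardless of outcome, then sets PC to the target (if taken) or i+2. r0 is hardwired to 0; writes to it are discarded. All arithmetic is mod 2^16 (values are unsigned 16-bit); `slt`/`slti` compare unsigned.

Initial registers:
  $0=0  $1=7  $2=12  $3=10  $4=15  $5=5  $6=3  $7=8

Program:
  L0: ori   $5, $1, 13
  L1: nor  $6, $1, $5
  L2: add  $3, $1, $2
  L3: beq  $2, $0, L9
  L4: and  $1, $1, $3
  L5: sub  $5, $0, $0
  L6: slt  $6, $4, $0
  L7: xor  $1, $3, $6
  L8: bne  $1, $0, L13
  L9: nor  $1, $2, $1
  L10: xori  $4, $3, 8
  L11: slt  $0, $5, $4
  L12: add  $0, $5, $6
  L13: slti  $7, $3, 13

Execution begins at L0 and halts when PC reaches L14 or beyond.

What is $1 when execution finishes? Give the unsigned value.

  step pc=0: ori   $5, $1, 13  regs=(0,7,12,10,15,15,3,8)
  step pc=1: nor  $6, $1, $5  regs=(0,7,12,10,15,15,65520,8)
  step pc=2: add  $3, $1, $2  regs=(0,7,12,19,15,15,65520,8)
  step pc=3: beq  $2, $0, L9  cond=F  regs=(0,7,12,19,15,15,65520,8)
  step pc=4: and  $1, $1, $3  regs=(0,3,12,19,15,15,65520,8)
  step pc=5: sub  $5, $0, $0  regs=(0,3,12,19,15,0,65520,8)
  step pc=6: slt  $6, $4, $0  regs=(0,3,12,19,15,0,0,8)
  step pc=7: xor  $1, $3, $6  regs=(0,19,12,19,15,0,0,8)
  step pc=8: bne  $1, $0, L13  cond=T  regs=(0,19,12,19,15,0,0,8)
  step pc=9: nor  $1, $2, $1  regs=(0,65504,12,19,15,0,0,8)
  step pc=13: slti  $7, $3, 13  regs=(0,65504,12,19,15,0,0,0)

65504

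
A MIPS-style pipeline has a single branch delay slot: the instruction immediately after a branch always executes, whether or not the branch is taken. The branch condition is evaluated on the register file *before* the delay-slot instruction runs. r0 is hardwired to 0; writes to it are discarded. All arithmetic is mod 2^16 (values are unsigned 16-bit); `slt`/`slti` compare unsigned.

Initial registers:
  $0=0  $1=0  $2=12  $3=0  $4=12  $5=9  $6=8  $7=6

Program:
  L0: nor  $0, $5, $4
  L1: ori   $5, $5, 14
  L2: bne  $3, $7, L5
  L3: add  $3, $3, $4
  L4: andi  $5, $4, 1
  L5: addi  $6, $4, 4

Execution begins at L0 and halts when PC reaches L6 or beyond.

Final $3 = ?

12

[0] nor  $0, $5, $4  →  {$0:0, $1:0, $2:12, $3:0, $4:12, $5:9, $6:8, $7:6}
[1] ori   $5, $5, 14  →  {$0:0, $1:0, $2:12, $3:0, $4:12, $5:15, $6:8, $7:6}
[2] bne  $3, $7, L5  →  {$0:0, $1:0, $2:12, $3:0, $4:12, $5:15, $6:8, $7:6}  ⟨branch taken⟩
[3] add  $3, $3, $4  →  {$0:0, $1:0, $2:12, $3:12, $4:12, $5:15, $6:8, $7:6}
[5] addi  $6, $4, 4  →  {$0:0, $1:0, $2:12, $3:12, $4:12, $5:15, $6:16, $7:6}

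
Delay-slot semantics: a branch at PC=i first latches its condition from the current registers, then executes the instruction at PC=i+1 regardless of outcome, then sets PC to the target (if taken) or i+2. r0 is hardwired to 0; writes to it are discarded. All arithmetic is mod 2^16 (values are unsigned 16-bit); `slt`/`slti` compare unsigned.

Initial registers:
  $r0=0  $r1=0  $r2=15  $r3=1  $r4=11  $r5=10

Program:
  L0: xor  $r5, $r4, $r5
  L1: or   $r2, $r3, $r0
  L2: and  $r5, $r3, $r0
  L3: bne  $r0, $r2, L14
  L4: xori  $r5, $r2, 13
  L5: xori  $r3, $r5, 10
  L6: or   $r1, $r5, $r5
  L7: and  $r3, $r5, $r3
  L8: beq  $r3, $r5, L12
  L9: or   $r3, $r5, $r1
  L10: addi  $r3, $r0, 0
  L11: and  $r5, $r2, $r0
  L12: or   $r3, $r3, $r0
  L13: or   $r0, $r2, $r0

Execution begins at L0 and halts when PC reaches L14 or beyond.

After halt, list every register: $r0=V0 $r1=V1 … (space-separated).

$r0=0 $r1=0 $r2=1 $r3=1 $r4=11 $r5=12

PC=0  xor  $r5, $r4, $r5     | $r0=0 $r1=0 $r2=15 $r3=1 $r4=11 $r5=1
PC=1  or   $r2, $r3, $r0     | $r0=0 $r1=0 $r2=1 $r3=1 $r4=11 $r5=1
PC=2  and  $r5, $r3, $r0     | $r0=0 $r1=0 $r2=1 $r3=1 $r4=11 $r5=0
PC=3  bne  $r0, $r2, L14     | $r0=0 $r1=0 $r2=1 $r3=1 $r4=11 $r5=0  [TAKEN]
PC=4  xori  $r5, $r2, 13     | $r0=0 $r1=0 $r2=1 $r3=1 $r4=11 $r5=12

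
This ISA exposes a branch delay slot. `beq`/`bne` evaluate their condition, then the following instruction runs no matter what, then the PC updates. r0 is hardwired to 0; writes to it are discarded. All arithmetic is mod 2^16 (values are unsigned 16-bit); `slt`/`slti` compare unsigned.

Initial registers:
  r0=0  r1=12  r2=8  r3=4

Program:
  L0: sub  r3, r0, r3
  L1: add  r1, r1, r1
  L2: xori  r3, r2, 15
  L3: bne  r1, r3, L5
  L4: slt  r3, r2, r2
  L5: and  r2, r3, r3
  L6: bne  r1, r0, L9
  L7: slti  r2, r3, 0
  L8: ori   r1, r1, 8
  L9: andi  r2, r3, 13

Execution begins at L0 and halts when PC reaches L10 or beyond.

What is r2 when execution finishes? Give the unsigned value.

0

[0] sub  r3, r0, r3  →  {r0:0, r1:12, r2:8, r3:65532}
[1] add  r1, r1, r1  →  {r0:0, r1:24, r2:8, r3:65532}
[2] xori  r3, r2, 15  →  {r0:0, r1:24, r2:8, r3:7}
[3] bne  r1, r3, L5  →  {r0:0, r1:24, r2:8, r3:7}  ⟨branch taken⟩
[4] slt  r3, r2, r2  →  {r0:0, r1:24, r2:8, r3:0}
[5] and  r2, r3, r3  →  {r0:0, r1:24, r2:0, r3:0}
[6] bne  r1, r0, L9  →  {r0:0, r1:24, r2:0, r3:0}  ⟨branch taken⟩
[7] slti  r2, r3, 0  →  {r0:0, r1:24, r2:0, r3:0}
[9] andi  r2, r3, 13  →  {r0:0, r1:24, r2:0, r3:0}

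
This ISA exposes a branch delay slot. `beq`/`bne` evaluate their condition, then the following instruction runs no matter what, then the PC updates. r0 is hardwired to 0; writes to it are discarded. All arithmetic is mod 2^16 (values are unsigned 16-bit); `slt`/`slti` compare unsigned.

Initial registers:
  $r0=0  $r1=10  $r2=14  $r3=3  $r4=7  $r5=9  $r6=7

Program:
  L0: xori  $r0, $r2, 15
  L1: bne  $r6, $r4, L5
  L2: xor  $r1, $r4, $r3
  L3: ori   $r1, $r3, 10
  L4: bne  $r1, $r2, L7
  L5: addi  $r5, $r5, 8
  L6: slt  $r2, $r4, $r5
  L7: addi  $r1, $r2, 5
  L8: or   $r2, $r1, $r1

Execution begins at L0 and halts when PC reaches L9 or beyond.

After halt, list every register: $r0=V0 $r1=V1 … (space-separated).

$r0=0 $r1=19 $r2=19 $r3=3 $r4=7 $r5=17 $r6=7

  step pc=0: xori  $r0, $r2, 15  regs=(0,10,14,3,7,9,7)
  step pc=1: bne  $r6, $r4, L5  cond=F  regs=(0,10,14,3,7,9,7)
  step pc=2: xor  $r1, $r4, $r3  regs=(0,4,14,3,7,9,7)
  step pc=3: ori   $r1, $r3, 10  regs=(0,11,14,3,7,9,7)
  step pc=4: bne  $r1, $r2, L7  cond=T  regs=(0,11,14,3,7,9,7)
  step pc=5: addi  $r5, $r5, 8  regs=(0,11,14,3,7,17,7)
  step pc=7: addi  $r1, $r2, 5  regs=(0,19,14,3,7,17,7)
  step pc=8: or   $r2, $r1, $r1  regs=(0,19,19,3,7,17,7)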